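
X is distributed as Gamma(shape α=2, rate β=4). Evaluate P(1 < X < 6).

P(1 < X < 6) = ∫_{1}^{6} f(x) dx
where f(x) = 16 x e^{- 4 x}
= \frac{5 \left(-5 + e^{20}\right)}{e^{24}}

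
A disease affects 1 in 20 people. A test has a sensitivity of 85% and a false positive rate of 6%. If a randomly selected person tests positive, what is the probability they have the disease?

Let D = the rare event, + = positive/flagged.
P(D) = 1/20
P(+|D) = 85/100 = 17/20
P(+|D') = 6/100 = 3/50
P(+) = P(+|D)P(D) + P(+|D')P(D')
     = \frac{17}{20} × \frac{1}{20} + \frac{3}{50} × \frac{19}{20}
     = \frac{199}{2000}
P(D|+) = P(+|D)P(D)/P(+) = \frac{85}{199}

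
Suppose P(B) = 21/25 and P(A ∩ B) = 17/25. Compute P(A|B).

P(A|B) = P(A ∩ B) / P(B)
= (17/25) / (21/25)
= 17/21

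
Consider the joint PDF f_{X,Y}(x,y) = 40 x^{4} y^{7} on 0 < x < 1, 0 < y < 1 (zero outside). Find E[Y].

E[Y] = ∫_0^1 ∫_0^1 y × f(x,y) dx dy
= \frac{8}{9}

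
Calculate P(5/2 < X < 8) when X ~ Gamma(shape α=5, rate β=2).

P(5/2 < X < 8) = ∫_{5/2}^{8} f(x) dx
where f(x) = \frac{4 x^{4} e^{- 2 x}}{3}
= \frac{-85400 + 1569 e^{11}}{24 e^{16}}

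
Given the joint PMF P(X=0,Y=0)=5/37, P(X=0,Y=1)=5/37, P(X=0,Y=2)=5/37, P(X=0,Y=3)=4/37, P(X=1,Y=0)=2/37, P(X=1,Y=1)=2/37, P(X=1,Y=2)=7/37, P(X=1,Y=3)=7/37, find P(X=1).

P(X=1) = P(X=1,Y=0) + P(X=1,Y=1) + P(X=1,Y=2) + P(X=1,Y=3)
= 2/37 + 2/37 + 7/37 + 7/37
= 18/37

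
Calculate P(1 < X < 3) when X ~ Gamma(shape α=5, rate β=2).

P(1 < X < 3) = ∫_{1}^{3} f(x) dx
where f(x) = \frac{4 x^{4} e^{- 2 x}}{3}
= \frac{-115 + 7 e^{4}}{e^{6}}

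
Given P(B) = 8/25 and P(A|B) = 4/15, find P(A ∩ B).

By definition, P(A|B) = P(A ∩ B) / P(B)
So P(A ∩ B) = P(A|B) × P(B)
= 4/15 × 8/25
= 32/375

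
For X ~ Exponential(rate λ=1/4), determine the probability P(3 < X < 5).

P(3 < X < 5) = ∫_{3}^{5} f(x) dx
where f(x) = \frac{e^{- \frac{x}{4}}}{4}
= - \frac{1 - e^{\frac{1}{2}}}{e^{\frac{5}{4}}}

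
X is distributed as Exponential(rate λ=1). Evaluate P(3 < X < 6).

P(3 < X < 6) = ∫_{3}^{6} f(x) dx
where f(x) = e^{- x}
= - \frac{1 - e^{3}}{e^{6}}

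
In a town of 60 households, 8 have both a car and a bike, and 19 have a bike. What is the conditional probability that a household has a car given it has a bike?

P(A ∩ B) = 8/60 = 2/15
P(B) = 19/60
P(A|B) = P(A ∩ B) / P(B) = (2/15) / (19/60) = 8/19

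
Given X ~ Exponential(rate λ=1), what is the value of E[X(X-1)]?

E[X(X-1)] = E[X² - X] = E[X²] - E[X]
E[X] = 1
E[X²] = Var(X) + (E[X])² = 1 + (1)² = 2
E[X(X-1)] = 2 - 1 = 1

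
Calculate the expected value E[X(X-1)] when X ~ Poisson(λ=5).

E[X(X-1)] = E[X² - X] = E[X²] - E[X]
E[X] = 5
E[X²] = Var(X) + (E[X])² = 5 + (5)² = 30
E[X(X-1)] = 30 - 5 = 25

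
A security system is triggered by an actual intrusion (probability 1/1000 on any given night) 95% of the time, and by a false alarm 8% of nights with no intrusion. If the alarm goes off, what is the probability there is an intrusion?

Let D = the rare event, + = positive/flagged.
P(D) = 1/1000
P(+|D) = 95/100 = 19/20
P(+|D') = 8/100 = 2/25
P(+) = P(+|D)P(D) + P(+|D')P(D')
     = \frac{19}{20} × \frac{1}{1000} + \frac{2}{25} × \frac{999}{1000}
     = \frac{8087}{100000}
P(D|+) = P(+|D)P(D)/P(+) = \frac{95}{8087}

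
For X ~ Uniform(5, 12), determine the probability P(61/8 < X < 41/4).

P(61/8 < X < 41/4) = ∫_{61/8}^{41/4} f(x) dx
where f(x) = \frac{1}{7}
= \frac{3}{8}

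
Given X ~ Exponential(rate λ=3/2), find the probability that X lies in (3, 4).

P(3 < X < 4) = ∫_{3}^{4} f(x) dx
where f(x) = \frac{3 e^{- \frac{3 x}{2}}}{2}
= - \frac{1}{e^{6}} + e^{- \frac{9}{2}}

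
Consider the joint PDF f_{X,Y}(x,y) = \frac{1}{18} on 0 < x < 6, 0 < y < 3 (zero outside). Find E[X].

f_X(x) = ∫_0^3 \frac{1}{18} dy = \frac{1}{6}
E[X] = ∫_0^6 x × (\frac{1}{6}) dx = 3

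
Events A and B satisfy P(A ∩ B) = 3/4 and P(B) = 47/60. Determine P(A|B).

P(A|B) = P(A ∩ B) / P(B)
= (3/4) / (47/60)
= 45/47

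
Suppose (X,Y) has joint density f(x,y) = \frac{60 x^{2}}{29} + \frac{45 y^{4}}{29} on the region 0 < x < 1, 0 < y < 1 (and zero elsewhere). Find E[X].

E[X] = ∫_0^1 ∫_0^1 x × f(x,y) dy dx
= ∫_0^1 ∫_0^1 x × (\frac{60 x^{2}}{29} + \frac{45 y^{4}}{29}) dy dx
= \frac{39}{58}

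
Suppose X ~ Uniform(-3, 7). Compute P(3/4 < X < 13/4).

P(3/4 < X < 13/4) = ∫_{3/4}^{13/4} f(x) dx
where f(x) = \frac{1}{10}
= \frac{1}{4}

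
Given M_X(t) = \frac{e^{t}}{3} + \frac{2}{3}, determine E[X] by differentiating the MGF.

To find E[X], compute M^(1)(0):
M^(1)(t) = \frac{e^{t}}{3}
M^(1)(0) = \frac{1}{3}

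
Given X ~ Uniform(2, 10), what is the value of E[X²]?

Using the identity E[X²] = Var(X) + (E[X])²:
E[X] = 6
Var(X) = \frac{16}{3}
E[X²] = \frac{16}{3} + (6)²
= \frac{124}{3}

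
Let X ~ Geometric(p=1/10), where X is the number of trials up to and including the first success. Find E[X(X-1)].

E[X(X-1)] = E[X² - X] = E[X²] - E[X]
E[X] = 10
E[X²] = Var(X) + (E[X])² = 90 + (10)² = 190
E[X(X-1)] = 190 - 10 = 180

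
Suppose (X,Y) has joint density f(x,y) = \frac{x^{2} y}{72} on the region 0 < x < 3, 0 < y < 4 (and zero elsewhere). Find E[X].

f_X(x) = ∫_0^4 \frac{x^{2} y}{72} dy = \frac{x^{2}}{9}
E[X] = ∫_0^3 x × (\frac{x^{2}}{9}) dx = \frac{9}{4}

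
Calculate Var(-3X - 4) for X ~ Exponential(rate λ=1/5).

For X ~ Exponential(rate λ=1/5):
Var(X) = 25
Var(-3X - 4) = (-3)² × Var(X) = 9 × 25 = 225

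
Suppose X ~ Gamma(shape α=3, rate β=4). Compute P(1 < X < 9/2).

P(1 < X < 9/2) = ∫_{1}^{9/2} f(x) dx
where f(x) = 32 x^{2} e^{- 4 x}
= \frac{-181 + 13 e^{14}}{e^{18}}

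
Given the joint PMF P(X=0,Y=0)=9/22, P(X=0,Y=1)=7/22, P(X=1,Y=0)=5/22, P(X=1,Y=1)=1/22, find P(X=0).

P(X=0) = P(X=0,Y=0) + P(X=0,Y=1)
= 9/22 + 7/22
= 8/11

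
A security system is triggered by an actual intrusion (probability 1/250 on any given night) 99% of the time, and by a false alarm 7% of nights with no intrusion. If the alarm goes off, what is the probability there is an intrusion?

Let D = the rare event, + = positive/flagged.
P(D) = 1/250
P(+|D) = 99/100
P(+|D') = 7/100
P(+) = P(+|D)P(D) + P(+|D')P(D')
     = \frac{99}{100} × \frac{1}{250} + \frac{7}{100} × \frac{249}{250}
     = \frac{921}{12500}
P(D|+) = P(+|D)P(D)/P(+) = \frac{33}{614}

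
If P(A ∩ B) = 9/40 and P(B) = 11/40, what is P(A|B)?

P(A|B) = P(A ∩ B) / P(B)
= (9/40) / (11/40)
= 9/11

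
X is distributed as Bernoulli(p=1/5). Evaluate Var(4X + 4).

For X ~ Bernoulli(p=1/5):
Var(X) = \frac{4}{25}
Var(4X + 4) = (4)² × Var(X) = 16 × \frac{4}{25} = \frac{64}{25}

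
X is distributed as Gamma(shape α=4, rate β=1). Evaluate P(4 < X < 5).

P(4 < X < 5) = ∫_{4}^{5} f(x) dx
where f(x) = \frac{x^{3} e^{- x}}{6}
= \frac{-118 + 71 e}{3 e^{5}}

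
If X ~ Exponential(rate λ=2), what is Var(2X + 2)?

For X ~ Exponential(rate λ=2):
Var(X) = \frac{1}{4}
Var(2X + 2) = (2)² × Var(X) = 4 × \frac{1}{4} = 1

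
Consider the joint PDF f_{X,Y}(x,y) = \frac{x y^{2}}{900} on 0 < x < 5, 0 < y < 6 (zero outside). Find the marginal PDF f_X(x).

f_X(x) = ∫_0^6 f(x,y) dy
= ∫_0^6 \frac{x y^{2}}{900} dy
= \frac{2 x}{25} for 0 < x < 5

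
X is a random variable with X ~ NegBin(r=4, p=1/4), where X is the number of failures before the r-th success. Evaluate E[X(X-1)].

E[X(X-1)] = E[X² - X] = E[X²] - E[X]
E[X] = 12
E[X²] = Var(X) + (E[X])² = 48 + (12)² = 192
E[X(X-1)] = 192 - 12 = 180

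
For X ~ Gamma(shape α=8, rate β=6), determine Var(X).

For X ~ Gamma(shape α=8, rate β=6):
Var(X) = \frac{2}{9}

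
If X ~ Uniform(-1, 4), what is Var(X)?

For X ~ Uniform(-1, 4):
Var(X) = \frac{25}{12}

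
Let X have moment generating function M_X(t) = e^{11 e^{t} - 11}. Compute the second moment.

To find E[X^2], compute M^(2)(0):
M^(1)(t) = 11 e^{t} e^{11 e^{t} - 11}
M^(2)(t) = 121 e^{2 t} e^{11 e^{t} - 11} + 11 e^{t} e^{11 e^{t} - 11}
M^(2)(0) = 132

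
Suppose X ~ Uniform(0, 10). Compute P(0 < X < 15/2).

P(0 < X < 15/2) = ∫_{0}^{15/2} f(x) dx
where f(x) = \frac{1}{10}
= \frac{3}{4}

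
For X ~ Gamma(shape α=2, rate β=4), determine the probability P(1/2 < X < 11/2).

P(1/2 < X < 11/2) = ∫_{1/2}^{11/2} f(x) dx
where f(x) = 16 x e^{- 4 x}
= \frac{-23 + 3 e^{20}}{e^{22}}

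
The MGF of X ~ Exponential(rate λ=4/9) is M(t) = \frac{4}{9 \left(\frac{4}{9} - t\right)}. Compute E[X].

To find E[X], compute M^(1)(0):
M^(1)(t) = \frac{4}{9 \left(\frac{4}{9} - t\right)^{2}}
M^(1)(0) = \frac{9}{4}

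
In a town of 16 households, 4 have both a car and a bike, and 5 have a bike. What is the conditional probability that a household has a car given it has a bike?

P(A ∩ B) = 4/16 = 1/4
P(B) = 5/16
P(A|B) = P(A ∩ B) / P(B) = (1/4) / (5/16) = 4/5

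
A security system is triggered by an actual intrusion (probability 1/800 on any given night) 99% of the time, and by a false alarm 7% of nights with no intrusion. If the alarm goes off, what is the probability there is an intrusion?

Let D = the rare event, + = positive/flagged.
P(D) = 1/800
P(+|D) = 99/100
P(+|D') = 7/100
P(+) = P(+|D)P(D) + P(+|D')P(D')
     = \frac{99}{100} × \frac{1}{800} + \frac{7}{100} × \frac{799}{800}
     = \frac{1423}{20000}
P(D|+) = P(+|D)P(D)/P(+) = \frac{99}{5692}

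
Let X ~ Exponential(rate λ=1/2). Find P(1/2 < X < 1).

P(1/2 < X < 1) = ∫_{1/2}^{1} f(x) dx
where f(x) = \frac{e^{- \frac{x}{2}}}{2}
= - \frac{1}{e^{\frac{1}{2}}} + e^{- \frac{1}{4}}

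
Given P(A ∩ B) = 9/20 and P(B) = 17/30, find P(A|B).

P(A|B) = P(A ∩ B) / P(B)
= (9/20) / (17/30)
= 27/34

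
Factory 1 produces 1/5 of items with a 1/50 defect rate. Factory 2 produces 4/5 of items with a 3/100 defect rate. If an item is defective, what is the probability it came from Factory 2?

Using Bayes' theorem:
P(F1) = 1/5, P(D|F1) = 1/50
P(F2) = 4/5, P(D|F2) = 3/100
P(D) = P(D|F1)P(F1) + P(D|F2)P(F2)
     = \frac{7}{250}
P(F2|D) = P(D|F2)P(F2) / P(D)
= \frac{6}{7}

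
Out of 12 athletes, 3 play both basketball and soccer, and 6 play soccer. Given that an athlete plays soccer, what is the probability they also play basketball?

P(A ∩ B) = 3/12 = 1/4
P(B) = 6/12 = 1/2
P(A|B) = P(A ∩ B) / P(B) = (1/4) / (1/2) = 1/2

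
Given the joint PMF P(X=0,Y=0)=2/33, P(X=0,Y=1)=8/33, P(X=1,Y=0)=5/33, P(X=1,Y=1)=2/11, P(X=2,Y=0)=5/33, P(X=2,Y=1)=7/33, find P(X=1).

P(X=1) = P(X=1,Y=0) + P(X=1,Y=1)
= 5/33 + 2/11
= 1/3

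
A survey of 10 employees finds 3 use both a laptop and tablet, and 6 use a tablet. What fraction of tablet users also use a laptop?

P(A ∩ B) = 3/10
P(B) = 6/10 = 3/5
P(A|B) = P(A ∩ B) / P(B) = (3/10) / (3/5) = 1/2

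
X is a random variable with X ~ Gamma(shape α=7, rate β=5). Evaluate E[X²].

Using the identity E[X²] = Var(X) + (E[X])²:
E[X] = \frac{7}{5}
Var(X) = \frac{7}{25}
E[X²] = \frac{7}{25} + (\frac{7}{5})²
= \frac{56}{25}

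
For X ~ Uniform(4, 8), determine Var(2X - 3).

For X ~ Uniform(4, 8):
Var(X) = \frac{4}{3}
Var(2X - 3) = (2)² × Var(X) = 4 × \frac{4}{3} = \frac{16}{3}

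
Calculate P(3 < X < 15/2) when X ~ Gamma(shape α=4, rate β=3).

P(3 < X < 15/2) = ∫_{3}^{15/2} f(x) dx
where f(x) = \frac{27 x^{3} e^{- 3 x}}{2}
= - \frac{34801}{16 e^{\frac{45}{2}}} + \frac{172}{e^{9}}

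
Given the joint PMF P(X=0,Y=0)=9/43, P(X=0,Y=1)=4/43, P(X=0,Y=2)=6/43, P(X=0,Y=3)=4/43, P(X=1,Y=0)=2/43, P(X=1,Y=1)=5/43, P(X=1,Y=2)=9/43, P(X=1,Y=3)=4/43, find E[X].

First find marginal of X:
P(X=0) = 23/43
P(X=1) = 20/43
E[X] = 0 × 23/43 + 1 × 20/43 = 20/43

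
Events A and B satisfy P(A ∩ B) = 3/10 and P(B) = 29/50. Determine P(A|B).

P(A|B) = P(A ∩ B) / P(B)
= (3/10) / (29/50)
= 15/29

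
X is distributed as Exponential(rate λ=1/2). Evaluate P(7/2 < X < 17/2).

P(7/2 < X < 17/2) = ∫_{7/2}^{17/2} f(x) dx
where f(x) = \frac{e^{- \frac{x}{2}}}{2}
= - \frac{1 - e^{\frac{5}{2}}}{e^{\frac{17}{4}}}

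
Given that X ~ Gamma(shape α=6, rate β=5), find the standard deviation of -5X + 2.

For X ~ Gamma(shape α=6, rate β=5):
Var(X) = \frac{6}{25}
SD(X) = √(Var(X)) = √(\frac{6}{25}) = \frac{\sqrt{6}}{5}
SD(-5X + 2) = |-5| × SD(X) = 5 × \frac{\sqrt{6}}{5} = \sqrt{6}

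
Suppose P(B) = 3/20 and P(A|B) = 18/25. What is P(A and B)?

By definition, P(A|B) = P(A ∩ B) / P(B)
So P(A ∩ B) = P(A|B) × P(B)
= 18/25 × 3/20
= 27/250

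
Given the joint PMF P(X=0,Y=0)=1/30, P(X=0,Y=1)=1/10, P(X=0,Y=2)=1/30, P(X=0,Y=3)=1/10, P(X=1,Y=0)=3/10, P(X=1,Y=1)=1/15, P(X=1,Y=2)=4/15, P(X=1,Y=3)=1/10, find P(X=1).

P(X=1) = P(X=1,Y=0) + P(X=1,Y=1) + P(X=1,Y=2) + P(X=1,Y=3)
= 3/10 + 1/15 + 4/15 + 1/10
= 11/15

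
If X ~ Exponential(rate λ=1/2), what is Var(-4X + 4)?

For X ~ Exponential(rate λ=1/2):
Var(X) = 4
Var(-4X + 4) = (-4)² × Var(X) = 16 × 4 = 64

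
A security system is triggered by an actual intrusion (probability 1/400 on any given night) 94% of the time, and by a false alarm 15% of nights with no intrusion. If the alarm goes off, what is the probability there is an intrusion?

Let D = the rare event, + = positive/flagged.
P(D) = 1/400
P(+|D) = 94/100 = 47/50
P(+|D') = 15/100 = 3/20
P(+) = P(+|D)P(D) + P(+|D')P(D')
     = \frac{47}{50} × \frac{1}{400} + \frac{3}{20} × \frac{399}{400}
     = \frac{6079}{40000}
P(D|+) = P(+|D)P(D)/P(+) = \frac{94}{6079}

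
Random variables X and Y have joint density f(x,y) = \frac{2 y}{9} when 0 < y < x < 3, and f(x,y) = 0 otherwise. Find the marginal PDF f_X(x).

f_X(x) = ∫_0^x \frac{2 y}{9} dy = \frac{x^{2}}{9}
for 0 < x < 3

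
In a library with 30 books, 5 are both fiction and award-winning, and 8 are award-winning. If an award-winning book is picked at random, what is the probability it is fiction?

P(A ∩ B) = 5/30 = 1/6
P(B) = 8/30 = 4/15
P(A|B) = P(A ∩ B) / P(B) = (1/6) / (4/15) = 5/8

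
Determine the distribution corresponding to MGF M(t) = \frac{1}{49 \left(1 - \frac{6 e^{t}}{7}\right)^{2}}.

The MGF M(t) = \frac{1}{49 \left(1 - \frac{6 e^{t}}{7}\right)^{2}} is the standard form for the NegativeBinomial distribution.
Comparing with the known MGF formula identifies: NegBin(r=2, p=1/7), X = failures before r-th success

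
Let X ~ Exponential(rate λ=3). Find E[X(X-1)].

E[X(X-1)] = E[X² - X] = E[X²] - E[X]
E[X] = \frac{1}{3}
E[X²] = Var(X) + (E[X])² = \frac{1}{9} + (\frac{1}{3})² = \frac{2}{9}
E[X(X-1)] = \frac{2}{9} - \frac{1}{3} = - \frac{1}{9}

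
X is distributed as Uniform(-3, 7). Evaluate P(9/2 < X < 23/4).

P(9/2 < X < 23/4) = ∫_{9/2}^{23/4} f(x) dx
where f(x) = \frac{1}{10}
= \frac{1}{8}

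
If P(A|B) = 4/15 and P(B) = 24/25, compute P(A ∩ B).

By definition, P(A|B) = P(A ∩ B) / P(B)
So P(A ∩ B) = P(A|B) × P(B)
= 4/15 × 24/25
= 32/125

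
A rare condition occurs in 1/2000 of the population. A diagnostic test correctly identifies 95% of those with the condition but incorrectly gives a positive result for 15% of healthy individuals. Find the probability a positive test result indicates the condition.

Let D = the rare event, + = positive/flagged.
P(D) = 1/2000
P(+|D) = 95/100 = 19/20
P(+|D') = 15/100 = 3/20
P(+) = P(+|D)P(D) + P(+|D')P(D')
     = \frac{19}{20} × \frac{1}{2000} + \frac{3}{20} × \frac{1999}{2000}
     = \frac{94}{625}
P(D|+) = P(+|D)P(D)/P(+) = \frac{19}{6016}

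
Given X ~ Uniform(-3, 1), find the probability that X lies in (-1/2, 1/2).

P(-1/2 < X < 1/2) = ∫_{-1/2}^{1/2} f(x) dx
where f(x) = \frac{1}{4}
= \frac{1}{4}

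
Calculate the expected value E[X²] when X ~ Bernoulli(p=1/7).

Using the identity E[X²] = Var(X) + (E[X])²:
E[X] = \frac{1}{7}
Var(X) = \frac{6}{49}
E[X²] = \frac{6}{49} + (\frac{1}{7})²
= \frac{1}{7}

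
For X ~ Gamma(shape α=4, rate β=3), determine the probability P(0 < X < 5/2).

P(0 < X < 5/2) = ∫_{0}^{5/2} f(x) dx
where f(x) = \frac{27 x^{3} e^{- 3 x}}{2}
= 1 - \frac{1711}{16 e^{\frac{15}{2}}}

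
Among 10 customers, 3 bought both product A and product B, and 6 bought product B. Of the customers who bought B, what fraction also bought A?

P(A ∩ B) = 3/10
P(B) = 6/10 = 3/5
P(A|B) = P(A ∩ B) / P(B) = (3/10) / (3/5) = 1/2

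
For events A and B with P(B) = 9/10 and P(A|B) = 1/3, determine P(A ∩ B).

By definition, P(A|B) = P(A ∩ B) / P(B)
So P(A ∩ B) = P(A|B) × P(B)
= 1/3 × 9/10
= 3/10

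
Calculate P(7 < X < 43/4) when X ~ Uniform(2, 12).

P(7 < X < 43/4) = ∫_{7}^{43/4} f(x) dx
where f(x) = \frac{1}{10}
= \frac{3}{8}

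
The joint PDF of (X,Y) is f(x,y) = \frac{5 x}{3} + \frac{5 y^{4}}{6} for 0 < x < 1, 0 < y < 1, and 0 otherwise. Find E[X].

E[X] = ∫_0^1 ∫_0^1 x × f(x,y) dy dx
= ∫_0^1 ∫_0^1 x × (\frac{5 x}{3} + \frac{5 y^{4}}{6}) dy dx
= \frac{23}{36}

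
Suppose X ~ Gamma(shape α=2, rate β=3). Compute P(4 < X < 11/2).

P(4 < X < 11/2) = ∫_{4}^{11/2} f(x) dx
where f(x) = 9 x e^{- 3 x}
= - \frac{35}{2 e^{\frac{33}{2}}} + \frac{13}{e^{12}}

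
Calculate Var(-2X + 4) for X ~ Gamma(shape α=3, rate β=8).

For X ~ Gamma(shape α=3, rate β=8):
Var(X) = \frac{3}{64}
Var(-2X + 4) = (-2)² × Var(X) = 4 × \frac{3}{64} = \frac{3}{16}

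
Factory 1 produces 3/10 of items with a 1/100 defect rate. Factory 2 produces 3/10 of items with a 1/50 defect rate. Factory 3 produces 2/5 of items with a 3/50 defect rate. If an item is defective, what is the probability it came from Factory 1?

Using Bayes' theorem:
P(F1) = 3/10, P(D|F1) = 1/100
P(F2) = 3/10, P(D|F2) = 1/50
P(F3) = 2/5, P(D|F3) = 3/50
P(D) = P(D|F1)P(F1) + P(D|F2)P(F2) + P(D|F3)P(F3)
     = \frac{33}{1000}
P(F1|D) = P(D|F1)P(F1) / P(D)
= \frac{1}{11}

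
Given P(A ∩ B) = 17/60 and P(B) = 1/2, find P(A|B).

P(A|B) = P(A ∩ B) / P(B)
= (17/60) / (1/2)
= 17/30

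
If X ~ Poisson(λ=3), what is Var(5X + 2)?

For X ~ Poisson(λ=3):
Var(X) = 3
Var(5X + 2) = (5)² × Var(X) = 25 × 3 = 75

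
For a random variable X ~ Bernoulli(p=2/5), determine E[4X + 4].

For X ~ Bernoulli(p=2/5):
E[X] = \frac{2}{5}
E[4X + 4] = 4 × E[X] + 4 = \frac{28}{5}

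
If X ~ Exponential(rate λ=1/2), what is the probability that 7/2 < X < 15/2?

P(7/2 < X < 15/2) = ∫_{7/2}^{15/2} f(x) dx
where f(x) = \frac{e^{- \frac{x}{2}}}{2}
= - \frac{1 - e^{2}}{e^{\frac{15}{4}}}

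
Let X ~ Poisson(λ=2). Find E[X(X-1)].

E[X(X-1)] = E[X² - X] = E[X²] - E[X]
E[X] = 2
E[X²] = Var(X) + (E[X])² = 2 + (2)² = 6
E[X(X-1)] = 6 - 2 = 4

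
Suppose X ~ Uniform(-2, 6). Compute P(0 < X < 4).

P(0 < X < 4) = ∫_{0}^{4} f(x) dx
where f(x) = \frac{1}{8}
= \frac{1}{2}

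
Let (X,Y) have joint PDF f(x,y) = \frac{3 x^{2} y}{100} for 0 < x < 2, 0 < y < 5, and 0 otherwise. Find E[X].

f_X(x) = ∫_0^5 \frac{3 x^{2} y}{100} dy = \frac{3 x^{2}}{8}
E[X] = ∫_0^2 x × (\frac{3 x^{2}}{8}) dx = \frac{3}{2}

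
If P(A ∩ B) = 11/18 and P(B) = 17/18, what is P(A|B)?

P(A|B) = P(A ∩ B) / P(B)
= (11/18) / (17/18)
= 11/17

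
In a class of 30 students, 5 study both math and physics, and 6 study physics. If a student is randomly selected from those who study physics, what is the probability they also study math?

P(A ∩ B) = 5/30 = 1/6
P(B) = 6/30 = 1/5
P(A|B) = P(A ∩ B) / P(B) = (1/6) / (1/5) = 5/6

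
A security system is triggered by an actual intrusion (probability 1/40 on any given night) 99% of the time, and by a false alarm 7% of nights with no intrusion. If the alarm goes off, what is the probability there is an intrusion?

Let D = the rare event, + = positive/flagged.
P(D) = 1/40
P(+|D) = 99/100
P(+|D') = 7/100
P(+) = P(+|D)P(D) + P(+|D')P(D')
     = \frac{99}{100} × \frac{1}{40} + \frac{7}{100} × \frac{39}{40}
     = \frac{93}{1000}
P(D|+) = P(+|D)P(D)/P(+) = \frac{33}{124}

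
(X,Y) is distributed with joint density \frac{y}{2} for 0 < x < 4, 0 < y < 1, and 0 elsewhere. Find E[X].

f_X(x) = ∫_0^1 \frac{y}{2} dy = \frac{1}{4}
E[X] = ∫_0^4 x × (\frac{1}{4}) dx = 2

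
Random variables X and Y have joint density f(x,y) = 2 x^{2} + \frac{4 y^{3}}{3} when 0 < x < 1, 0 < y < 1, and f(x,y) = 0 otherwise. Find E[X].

E[X] = ∫_0^1 ∫_0^1 x × f(x,y) dy dx
= ∫_0^1 ∫_0^1 x × (2 x^{2} + \frac{4 y^{3}}{3}) dy dx
= \frac{2}{3}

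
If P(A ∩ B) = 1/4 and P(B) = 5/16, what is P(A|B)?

P(A|B) = P(A ∩ B) / P(B)
= (1/4) / (5/16)
= 4/5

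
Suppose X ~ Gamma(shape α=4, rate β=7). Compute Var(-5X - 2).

For X ~ Gamma(shape α=4, rate β=7):
Var(X) = \frac{4}{49}
Var(-5X - 2) = (-5)² × Var(X) = 25 × \frac{4}{49} = \frac{100}{49}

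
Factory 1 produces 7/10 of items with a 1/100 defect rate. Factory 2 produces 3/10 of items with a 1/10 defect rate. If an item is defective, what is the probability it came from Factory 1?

Using Bayes' theorem:
P(F1) = 7/10, P(D|F1) = 1/100
P(F2) = 3/10, P(D|F2) = 1/10
P(D) = P(D|F1)P(F1) + P(D|F2)P(F2)
     = \frac{37}{1000}
P(F1|D) = P(D|F1)P(F1) / P(D)
= \frac{7}{37}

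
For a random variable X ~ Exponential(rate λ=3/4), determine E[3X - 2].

For X ~ Exponential(rate λ=3/4):
E[X] = \frac{4}{3}
E[3X - 2] = 3 × E[X] - 2 = 2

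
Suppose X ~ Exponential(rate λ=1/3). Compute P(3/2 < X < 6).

P(3/2 < X < 6) = ∫_{3/2}^{6} f(x) dx
where f(x) = \frac{e^{- \frac{x}{3}}}{3}
= - \frac{1}{e^{2}} + e^{- \frac{1}{2}}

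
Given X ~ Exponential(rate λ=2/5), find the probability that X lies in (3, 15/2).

P(3 < X < 15/2) = ∫_{3}^{15/2} f(x) dx
where f(x) = \frac{2 e^{- \frac{2 x}{5}}}{5}
= - \frac{1}{e^{3}} + e^{- \frac{6}{5}}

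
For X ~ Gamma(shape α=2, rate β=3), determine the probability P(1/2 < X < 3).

P(1/2 < X < 3) = ∫_{1/2}^{3} f(x) dx
where f(x) = 9 x e^{- 3 x}
= - \frac{10}{e^{9}} + \frac{5}{2 e^{\frac{3}{2}}}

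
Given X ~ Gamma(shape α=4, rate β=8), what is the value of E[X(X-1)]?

E[X(X-1)] = E[X² - X] = E[X²] - E[X]
E[X] = \frac{1}{2}
E[X²] = Var(X) + (E[X])² = \frac{1}{16} + (\frac{1}{2})² = \frac{5}{16}
E[X(X-1)] = \frac{5}{16} - \frac{1}{2} = - \frac{3}{16}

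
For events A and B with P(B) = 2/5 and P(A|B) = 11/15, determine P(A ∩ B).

By definition, P(A|B) = P(A ∩ B) / P(B)
So P(A ∩ B) = P(A|B) × P(B)
= 11/15 × 2/5
= 22/75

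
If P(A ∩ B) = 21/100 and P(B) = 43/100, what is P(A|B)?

P(A|B) = P(A ∩ B) / P(B)
= (21/100) / (43/100)
= 21/43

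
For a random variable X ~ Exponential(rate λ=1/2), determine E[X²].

Using the identity E[X²] = Var(X) + (E[X])²:
E[X] = 2
Var(X) = 4
E[X²] = 4 + (2)²
= 8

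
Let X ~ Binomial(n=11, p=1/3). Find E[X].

For X ~ Binomial(n=11, p=1/3), the expected value is:
E[X] = \frac{11}{3}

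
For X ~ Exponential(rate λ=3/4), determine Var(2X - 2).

For X ~ Exponential(rate λ=3/4):
Var(X) = \frac{16}{9}
Var(2X - 2) = (2)² × Var(X) = 4 × \frac{16}{9} = \frac{64}{9}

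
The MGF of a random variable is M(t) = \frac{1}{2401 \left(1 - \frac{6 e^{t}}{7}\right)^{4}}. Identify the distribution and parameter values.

The MGF M(t) = \frac{1}{2401 \left(1 - \frac{6 e^{t}}{7}\right)^{4}} is the standard form for the NegativeBinomial distribution.
Comparing with the known MGF formula identifies: NegBin(r=4, p=1/7), X = failures before r-th success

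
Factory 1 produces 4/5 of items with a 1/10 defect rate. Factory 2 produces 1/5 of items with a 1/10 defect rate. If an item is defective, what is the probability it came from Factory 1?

Using Bayes' theorem:
P(F1) = 4/5, P(D|F1) = 1/10
P(F2) = 1/5, P(D|F2) = 1/10
P(D) = P(D|F1)P(F1) + P(D|F2)P(F2)
     = \frac{1}{10}
P(F1|D) = P(D|F1)P(F1) / P(D)
= \frac{4}{5}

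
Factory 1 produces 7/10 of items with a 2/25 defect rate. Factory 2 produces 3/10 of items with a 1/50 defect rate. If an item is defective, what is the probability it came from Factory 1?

Using Bayes' theorem:
P(F1) = 7/10, P(D|F1) = 2/25
P(F2) = 3/10, P(D|F2) = 1/50
P(D) = P(D|F1)P(F1) + P(D|F2)P(F2)
     = \frac{31}{500}
P(F1|D) = P(D|F1)P(F1) / P(D)
= \frac{28}{31}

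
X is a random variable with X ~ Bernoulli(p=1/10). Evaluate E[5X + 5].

For X ~ Bernoulli(p=1/10):
E[X] = \frac{1}{10}
E[5X + 5] = 5 × E[X] + 5 = \frac{11}{2}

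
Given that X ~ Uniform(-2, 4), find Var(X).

For X ~ Uniform(-2, 4):
Var(X) = 3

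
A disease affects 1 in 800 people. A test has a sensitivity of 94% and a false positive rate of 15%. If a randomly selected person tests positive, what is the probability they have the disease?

Let D = the rare event, + = positive/flagged.
P(D) = 1/800
P(+|D) = 94/100 = 47/50
P(+|D') = 15/100 = 3/20
P(+) = P(+|D)P(D) + P(+|D')P(D')
     = \frac{47}{50} × \frac{1}{800} + \frac{3}{20} × \frac{799}{800}
     = \frac{12079}{80000}
P(D|+) = P(+|D)P(D)/P(+) = \frac{2}{257}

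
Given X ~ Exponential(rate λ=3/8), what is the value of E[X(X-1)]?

E[X(X-1)] = E[X² - X] = E[X²] - E[X]
E[X] = \frac{8}{3}
E[X²] = Var(X) + (E[X])² = \frac{64}{9} + (\frac{8}{3})² = \frac{128}{9}
E[X(X-1)] = \frac{128}{9} - \frac{8}{3} = \frac{104}{9}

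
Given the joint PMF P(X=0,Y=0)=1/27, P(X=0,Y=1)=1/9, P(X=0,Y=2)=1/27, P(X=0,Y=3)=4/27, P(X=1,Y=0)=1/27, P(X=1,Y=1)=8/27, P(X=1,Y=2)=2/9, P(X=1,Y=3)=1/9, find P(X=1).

P(X=1) = P(X=1,Y=0) + P(X=1,Y=1) + P(X=1,Y=2) + P(X=1,Y=3)
= 1/27 + 8/27 + 2/9 + 1/9
= 2/3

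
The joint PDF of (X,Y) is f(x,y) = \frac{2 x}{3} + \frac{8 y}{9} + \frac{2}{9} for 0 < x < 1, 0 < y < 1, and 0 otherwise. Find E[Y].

E[Y] = ∫_0^1 ∫_0^1 y × f(x,y) dx dy
= \frac{31}{54}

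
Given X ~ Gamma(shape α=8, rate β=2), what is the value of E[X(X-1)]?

E[X(X-1)] = E[X² - X] = E[X²] - E[X]
E[X] = 4
E[X²] = Var(X) + (E[X])² = 2 + (4)² = 18
E[X(X-1)] = 18 - 4 = 14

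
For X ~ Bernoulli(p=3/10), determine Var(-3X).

For X ~ Bernoulli(p=3/10):
Var(X) = \frac{21}{100}
Var(-3X) = (-3)² × Var(X) = 9 × \frac{21}{100} = \frac{189}{100}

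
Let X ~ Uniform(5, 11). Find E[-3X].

For X ~ Uniform(5, 11):
E[X] = 8
E[-3X] = -3 × E[X] + 0 = -24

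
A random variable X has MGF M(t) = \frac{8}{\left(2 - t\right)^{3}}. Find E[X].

To find E[X], compute M^(1)(0):
M^(1)(t) = \frac{24}{\left(2 - t\right)^{4}}
M^(1)(0) = \frac{3}{2}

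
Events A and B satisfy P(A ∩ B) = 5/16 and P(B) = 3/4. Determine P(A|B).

P(A|B) = P(A ∩ B) / P(B)
= (5/16) / (3/4)
= 5/12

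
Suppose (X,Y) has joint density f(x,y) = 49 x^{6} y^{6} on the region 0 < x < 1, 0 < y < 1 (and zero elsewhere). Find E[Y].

E[Y] = ∫_0^1 ∫_0^1 y × f(x,y) dx dy
= \frac{7}{8}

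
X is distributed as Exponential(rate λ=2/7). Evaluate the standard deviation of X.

For X ~ Exponential(rate λ=2/7):
Var(X) = \frac{49}{4}
SD(X) = √(Var(X)) = √(\frac{49}{4}) = \frac{7}{2}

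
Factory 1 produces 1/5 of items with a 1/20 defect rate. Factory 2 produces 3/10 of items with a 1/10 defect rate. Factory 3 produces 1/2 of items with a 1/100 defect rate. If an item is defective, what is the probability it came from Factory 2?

Using Bayes' theorem:
P(F1) = 1/5, P(D|F1) = 1/20
P(F2) = 3/10, P(D|F2) = 1/10
P(F3) = 1/2, P(D|F3) = 1/100
P(D) = P(D|F1)P(F1) + P(D|F2)P(F2) + P(D|F3)P(F3)
     = \frac{9}{200}
P(F2|D) = P(D|F2)P(F2) / P(D)
= \frac{2}{3}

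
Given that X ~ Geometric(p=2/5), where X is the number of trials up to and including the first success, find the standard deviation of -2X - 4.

For X ~ Geometric(p=2/5), where X is the number of trials up to and including the first success:
Var(X) = \frac{15}{4}
SD(X) = √(Var(X)) = √(\frac{15}{4}) = \frac{\sqrt{15}}{2}
SD(-2X - 4) = |-2| × SD(X) = 2 × \frac{\sqrt{15}}{2} = \sqrt{15}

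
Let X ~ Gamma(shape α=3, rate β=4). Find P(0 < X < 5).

P(0 < X < 5) = ∫_{0}^{5} f(x) dx
where f(x) = 32 x^{2} e^{- 4 x}
= 1 - \frac{221}{e^{20}}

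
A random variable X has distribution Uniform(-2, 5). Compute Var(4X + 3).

For X ~ Uniform(-2, 5):
Var(X) = \frac{49}{12}
Var(4X + 3) = (4)² × Var(X) = 16 × \frac{49}{12} = \frac{196}{3}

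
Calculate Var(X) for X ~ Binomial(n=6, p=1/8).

For X ~ Binomial(n=6, p=1/8):
Var(X) = \frac{21}{32}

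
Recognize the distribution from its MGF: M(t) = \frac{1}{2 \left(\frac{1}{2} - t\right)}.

The MGF M(t) = \frac{1}{2 \left(\frac{1}{2} - t\right)} is the standard form for the Exponential distribution.
Comparing with the known MGF formula identifies: Exponential(rate λ=1/2)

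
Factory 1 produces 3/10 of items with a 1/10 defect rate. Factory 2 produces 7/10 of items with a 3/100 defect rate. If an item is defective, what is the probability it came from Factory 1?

Using Bayes' theorem:
P(F1) = 3/10, P(D|F1) = 1/10
P(F2) = 7/10, P(D|F2) = 3/100
P(D) = P(D|F1)P(F1) + P(D|F2)P(F2)
     = \frac{51}{1000}
P(F1|D) = P(D|F1)P(F1) / P(D)
= \frac{10}{17}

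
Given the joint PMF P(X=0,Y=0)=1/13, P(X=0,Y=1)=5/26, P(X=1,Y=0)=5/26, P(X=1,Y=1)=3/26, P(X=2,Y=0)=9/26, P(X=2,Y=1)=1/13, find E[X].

First find marginal of X:
P(X=0) = 7/26
P(X=1) = 4/13
P(X=2) = 11/26
E[X] = 0 × 7/26 + 1 × 4/13 + 2 × 11/26 = 15/13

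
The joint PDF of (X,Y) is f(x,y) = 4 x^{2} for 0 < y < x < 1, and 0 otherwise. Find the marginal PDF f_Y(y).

f_Y(y) = ∫_y^1 4 x^{2} dx = \frac{4}{3} - \frac{4 y^{3}}{3}
for 0 < y < 1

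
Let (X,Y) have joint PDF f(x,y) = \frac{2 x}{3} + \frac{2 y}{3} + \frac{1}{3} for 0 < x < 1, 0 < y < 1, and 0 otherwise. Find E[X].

E[X] = ∫_0^1 ∫_0^1 x × f(x,y) dy dx
= ∫_0^1 ∫_0^1 x × (\frac{2 x}{3} + \frac{2 y}{3} + \frac{1}{3}) dy dx
= \frac{5}{9}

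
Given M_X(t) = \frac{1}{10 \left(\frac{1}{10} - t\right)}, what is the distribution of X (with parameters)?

The MGF M(t) = \frac{1}{10 \left(\frac{1}{10} - t\right)} is the standard form for the Exponential distribution.
Comparing with the known MGF formula identifies: Exponential(rate λ=1/10)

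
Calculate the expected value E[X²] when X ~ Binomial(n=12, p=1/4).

Using the identity E[X²] = Var(X) + (E[X])²:
E[X] = 3
Var(X) = \frac{9}{4}
E[X²] = \frac{9}{4} + (3)²
= \frac{45}{4}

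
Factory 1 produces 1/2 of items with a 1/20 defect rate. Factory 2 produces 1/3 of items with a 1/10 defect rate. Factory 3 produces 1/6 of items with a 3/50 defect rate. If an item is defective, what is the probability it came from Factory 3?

Using Bayes' theorem:
P(F1) = 1/2, P(D|F1) = 1/20
P(F2) = 1/3, P(D|F2) = 1/10
P(F3) = 1/6, P(D|F3) = 3/50
P(D) = P(D|F1)P(F1) + P(D|F2)P(F2) + P(D|F3)P(F3)
     = \frac{41}{600}
P(F3|D) = P(D|F3)P(F3) / P(D)
= \frac{6}{41}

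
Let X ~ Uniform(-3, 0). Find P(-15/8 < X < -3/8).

P(-15/8 < X < -3/8) = ∫_{-15/8}^{-3/8} f(x) dx
where f(x) = \frac{1}{3}
= \frac{1}{2}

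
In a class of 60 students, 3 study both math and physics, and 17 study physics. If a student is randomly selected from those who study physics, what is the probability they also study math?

P(A ∩ B) = 3/60 = 1/20
P(B) = 17/60
P(A|B) = P(A ∩ B) / P(B) = (1/20) / (17/60) = 3/17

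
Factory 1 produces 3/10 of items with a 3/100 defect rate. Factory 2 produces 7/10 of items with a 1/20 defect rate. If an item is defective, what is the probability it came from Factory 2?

Using Bayes' theorem:
P(F1) = 3/10, P(D|F1) = 3/100
P(F2) = 7/10, P(D|F2) = 1/20
P(D) = P(D|F1)P(F1) + P(D|F2)P(F2)
     = \frac{11}{250}
P(F2|D) = P(D|F2)P(F2) / P(D)
= \frac{35}{44}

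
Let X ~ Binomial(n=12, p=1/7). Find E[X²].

Using the identity E[X²] = Var(X) + (E[X])²:
E[X] = \frac{12}{7}
Var(X) = \frac{72}{49}
E[X²] = \frac{72}{49} + (\frac{12}{7})²
= \frac{216}{49}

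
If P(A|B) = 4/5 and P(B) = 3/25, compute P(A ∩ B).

By definition, P(A|B) = P(A ∩ B) / P(B)
So P(A ∩ B) = P(A|B) × P(B)
= 4/5 × 3/25
= 12/125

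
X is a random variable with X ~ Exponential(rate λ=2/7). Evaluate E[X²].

Using the identity E[X²] = Var(X) + (E[X])²:
E[X] = \frac{7}{2}
Var(X) = \frac{49}{4}
E[X²] = \frac{49}{4} + (\frac{7}{2})²
= \frac{49}{2}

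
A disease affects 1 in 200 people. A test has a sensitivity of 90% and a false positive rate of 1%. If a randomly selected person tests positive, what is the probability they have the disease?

Let D = the rare event, + = positive/flagged.
P(D) = 1/200
P(+|D) = 90/100 = 9/10
P(+|D') = 1/100
P(+) = P(+|D)P(D) + P(+|D')P(D')
     = \frac{9}{10} × \frac{1}{200} + \frac{1}{100} × \frac{199}{200}
     = \frac{289}{20000}
P(D|+) = P(+|D)P(D)/P(+) = \frac{90}{289}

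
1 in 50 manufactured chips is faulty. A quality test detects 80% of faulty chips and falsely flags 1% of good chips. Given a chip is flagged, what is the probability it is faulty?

Let D = the rare event, + = positive/flagged.
P(D) = 1/50
P(+|D) = 80/100 = 4/5
P(+|D') = 1/100
P(+) = P(+|D)P(D) + P(+|D')P(D')
     = \frac{4}{5} × \frac{1}{50} + \frac{1}{100} × \frac{49}{50}
     = \frac{129}{5000}
P(D|+) = P(+|D)P(D)/P(+) = \frac{80}{129}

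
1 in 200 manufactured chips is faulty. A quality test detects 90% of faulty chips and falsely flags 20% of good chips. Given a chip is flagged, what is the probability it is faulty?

Let D = the rare event, + = positive/flagged.
P(D) = 1/200
P(+|D) = 90/100 = 9/10
P(+|D') = 20/100 = 1/5
P(+) = P(+|D)P(D) + P(+|D')P(D')
     = \frac{9}{10} × \frac{1}{200} + \frac{1}{5} × \frac{199}{200}
     = \frac{407}{2000}
P(D|+) = P(+|D)P(D)/P(+) = \frac{9}{407}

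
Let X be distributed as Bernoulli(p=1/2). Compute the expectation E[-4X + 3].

For X ~ Bernoulli(p=1/2):
E[X] = \frac{1}{2}
E[-4X + 3] = -4 × E[X] + 3 = 1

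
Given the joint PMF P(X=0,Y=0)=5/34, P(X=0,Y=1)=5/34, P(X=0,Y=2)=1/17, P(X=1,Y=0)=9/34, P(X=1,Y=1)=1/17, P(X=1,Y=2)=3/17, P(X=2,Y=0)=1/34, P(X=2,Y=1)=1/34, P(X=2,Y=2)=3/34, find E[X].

First find marginal of X:
P(X=0) = 6/17
P(X=1) = 1/2
P(X=2) = 5/34
E[X] = 0 × 6/17 + 1 × 1/2 + 2 × 5/34 = 27/34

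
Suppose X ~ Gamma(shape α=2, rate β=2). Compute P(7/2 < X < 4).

P(7/2 < X < 4) = ∫_{7/2}^{4} f(x) dx
where f(x) = 4 x e^{- 2 x}
= \frac{-9 + 8 e}{e^{8}}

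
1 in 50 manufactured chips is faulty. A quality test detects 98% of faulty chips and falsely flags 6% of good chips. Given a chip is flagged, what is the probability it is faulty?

Let D = the rare event, + = positive/flagged.
P(D) = 1/50
P(+|D) = 98/100 = 49/50
P(+|D') = 6/100 = 3/50
P(+) = P(+|D)P(D) + P(+|D')P(D')
     = \frac{49}{50} × \frac{1}{50} + \frac{3}{50} × \frac{49}{50}
     = \frac{49}{625}
P(D|+) = P(+|D)P(D)/P(+) = \frac{1}{4}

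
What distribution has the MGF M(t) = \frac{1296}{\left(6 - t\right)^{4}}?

The MGF M(t) = \frac{1296}{\left(6 - t\right)^{4}} is the standard form for the Gamma distribution.
Comparing with the known MGF formula identifies: Gamma(shape α=4, rate β=6)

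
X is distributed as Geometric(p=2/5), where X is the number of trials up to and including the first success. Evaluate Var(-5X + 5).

For X ~ Geometric(p=2/5), where X is the number of trials up to and including the first success:
Var(X) = \frac{15}{4}
Var(-5X + 5) = (-5)² × Var(X) = 25 × \frac{15}{4} = \frac{375}{4}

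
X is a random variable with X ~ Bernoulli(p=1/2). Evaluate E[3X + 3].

For X ~ Bernoulli(p=1/2):
E[X] = \frac{1}{2}
E[3X + 3] = 3 × E[X] + 3 = \frac{9}{2}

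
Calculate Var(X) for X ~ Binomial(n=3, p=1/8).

For X ~ Binomial(n=3, p=1/8):
Var(X) = \frac{21}{64}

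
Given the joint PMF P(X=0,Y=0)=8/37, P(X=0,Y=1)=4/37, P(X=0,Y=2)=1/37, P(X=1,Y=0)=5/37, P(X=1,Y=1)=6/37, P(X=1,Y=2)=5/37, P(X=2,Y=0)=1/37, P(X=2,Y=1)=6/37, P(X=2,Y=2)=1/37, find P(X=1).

P(X=1) = P(X=1,Y=0) + P(X=1,Y=1) + P(X=1,Y=2)
= 5/37 + 6/37 + 5/37
= 16/37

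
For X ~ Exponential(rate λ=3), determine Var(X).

For X ~ Exponential(rate λ=3):
Var(X) = \frac{1}{9}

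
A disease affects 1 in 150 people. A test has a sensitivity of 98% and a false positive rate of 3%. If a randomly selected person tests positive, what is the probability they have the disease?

Let D = the rare event, + = positive/flagged.
P(D) = 1/150
P(+|D) = 98/100 = 49/50
P(+|D') = 3/100
P(+) = P(+|D)P(D) + P(+|D')P(D')
     = \frac{49}{50} × \frac{1}{150} + \frac{3}{100} × \frac{149}{150}
     = \frac{109}{3000}
P(D|+) = P(+|D)P(D)/P(+) = \frac{98}{545}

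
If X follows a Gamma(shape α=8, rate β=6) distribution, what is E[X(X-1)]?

E[X(X-1)] = E[X² - X] = E[X²] - E[X]
E[X] = \frac{4}{3}
E[X²] = Var(X) + (E[X])² = \frac{2}{9} + (\frac{4}{3})² = 2
E[X(X-1)] = 2 - \frac{4}{3} = \frac{2}{3}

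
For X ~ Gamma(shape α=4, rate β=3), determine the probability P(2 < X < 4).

P(2 < X < 4) = ∫_{2}^{4} f(x) dx
where f(x) = \frac{27 x^{3} e^{- 3 x}}{2}
= \frac{-373 + 61 e^{6}}{e^{12}}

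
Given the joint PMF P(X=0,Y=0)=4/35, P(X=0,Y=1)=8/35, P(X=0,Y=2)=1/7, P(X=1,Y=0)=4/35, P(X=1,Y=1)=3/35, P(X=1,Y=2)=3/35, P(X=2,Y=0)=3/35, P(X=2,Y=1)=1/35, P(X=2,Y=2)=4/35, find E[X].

First find marginal of X:
P(X=0) = 17/35
P(X=1) = 2/7
P(X=2) = 8/35
E[X] = 0 × 17/35 + 1 × 2/7 + 2 × 8/35 = 26/35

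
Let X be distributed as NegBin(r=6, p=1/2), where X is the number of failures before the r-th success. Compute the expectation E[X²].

Using the identity E[X²] = Var(X) + (E[X])²:
E[X] = 6
Var(X) = 12
E[X²] = 12 + (6)²
= 48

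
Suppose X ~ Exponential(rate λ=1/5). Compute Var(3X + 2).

For X ~ Exponential(rate λ=1/5):
Var(X) = 25
Var(3X + 2) = (3)² × Var(X) = 9 × 25 = 225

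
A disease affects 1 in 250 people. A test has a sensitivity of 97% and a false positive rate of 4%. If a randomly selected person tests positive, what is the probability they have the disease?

Let D = the rare event, + = positive/flagged.
P(D) = 1/250
P(+|D) = 97/100
P(+|D') = 4/100 = 1/25
P(+) = P(+|D)P(D) + P(+|D')P(D')
     = \frac{97}{100} × \frac{1}{250} + \frac{1}{25} × \frac{249}{250}
     = \frac{1093}{25000}
P(D|+) = P(+|D)P(D)/P(+) = \frac{97}{1093}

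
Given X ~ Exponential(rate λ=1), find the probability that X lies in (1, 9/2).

P(1 < X < 9/2) = ∫_{1}^{9/2} f(x) dx
where f(x) = e^{- x}
= - \frac{1}{e^{\frac{9}{2}}} + e^{-1}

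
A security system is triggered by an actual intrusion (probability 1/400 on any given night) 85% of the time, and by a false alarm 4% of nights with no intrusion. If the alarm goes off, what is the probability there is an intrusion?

Let D = the rare event, + = positive/flagged.
P(D) = 1/400
P(+|D) = 85/100 = 17/20
P(+|D') = 4/100 = 1/25
P(+) = P(+|D)P(D) + P(+|D')P(D')
     = \frac{17}{20} × \frac{1}{400} + \frac{1}{25} × \frac{399}{400}
     = \frac{1681}{40000}
P(D|+) = P(+|D)P(D)/P(+) = \frac{85}{1681}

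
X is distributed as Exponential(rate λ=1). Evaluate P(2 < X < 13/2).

P(2 < X < 13/2) = ∫_{2}^{13/2} f(x) dx
where f(x) = e^{- x}
= - \frac{1}{e^{\frac{13}{2}}} + e^{-2}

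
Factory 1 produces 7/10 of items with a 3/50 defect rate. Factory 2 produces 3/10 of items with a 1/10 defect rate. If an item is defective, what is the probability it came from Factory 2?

Using Bayes' theorem:
P(F1) = 7/10, P(D|F1) = 3/50
P(F2) = 3/10, P(D|F2) = 1/10
P(D) = P(D|F1)P(F1) + P(D|F2)P(F2)
     = \frac{9}{125}
P(F2|D) = P(D|F2)P(F2) / P(D)
= \frac{5}{12}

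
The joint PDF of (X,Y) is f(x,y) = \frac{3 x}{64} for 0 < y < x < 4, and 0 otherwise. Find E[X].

f_X(x) = ∫_0^x \frac{3 x}{64} dy = \frac{3 x^{2}}{64}
E[X] = ∫_0^4 x × (\frac{3 x^{2}}{64}) dx = 3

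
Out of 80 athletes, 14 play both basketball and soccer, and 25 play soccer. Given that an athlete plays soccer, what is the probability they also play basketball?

P(A ∩ B) = 14/80 = 7/40
P(B) = 25/80 = 5/16
P(A|B) = P(A ∩ B) / P(B) = (7/40) / (5/16) = 14/25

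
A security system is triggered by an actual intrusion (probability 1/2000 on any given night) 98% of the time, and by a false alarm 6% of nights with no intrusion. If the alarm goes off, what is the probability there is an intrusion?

Let D = the rare event, + = positive/flagged.
P(D) = 1/2000
P(+|D) = 98/100 = 49/50
P(+|D') = 6/100 = 3/50
P(+) = P(+|D)P(D) + P(+|D')P(D')
     = \frac{49}{50} × \frac{1}{2000} + \frac{3}{50} × \frac{1999}{2000}
     = \frac{3023}{50000}
P(D|+) = P(+|D)P(D)/P(+) = \frac{49}{6046}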